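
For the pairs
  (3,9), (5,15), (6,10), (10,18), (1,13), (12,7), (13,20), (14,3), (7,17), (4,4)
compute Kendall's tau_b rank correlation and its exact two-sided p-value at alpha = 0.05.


Step 1: Enumerate the 45 unordered pairs (i,j) with i<j and classify each by sign(x_j-x_i) * sign(y_j-y_i).
  (1,2):dx=+2,dy=+6->C; (1,3):dx=+3,dy=+1->C; (1,4):dx=+7,dy=+9->C; (1,5):dx=-2,dy=+4->D
  (1,6):dx=+9,dy=-2->D; (1,7):dx=+10,dy=+11->C; (1,8):dx=+11,dy=-6->D; (1,9):dx=+4,dy=+8->C
  (1,10):dx=+1,dy=-5->D; (2,3):dx=+1,dy=-5->D; (2,4):dx=+5,dy=+3->C; (2,5):dx=-4,dy=-2->C
  (2,6):dx=+7,dy=-8->D; (2,7):dx=+8,dy=+5->C; (2,8):dx=+9,dy=-12->D; (2,9):dx=+2,dy=+2->C
  (2,10):dx=-1,dy=-11->C; (3,4):dx=+4,dy=+8->C; (3,5):dx=-5,dy=+3->D; (3,6):dx=+6,dy=-3->D
  (3,7):dx=+7,dy=+10->C; (3,8):dx=+8,dy=-7->D; (3,9):dx=+1,dy=+7->C; (3,10):dx=-2,dy=-6->C
  (4,5):dx=-9,dy=-5->C; (4,6):dx=+2,dy=-11->D; (4,7):dx=+3,dy=+2->C; (4,8):dx=+4,dy=-15->D
  (4,9):dx=-3,dy=-1->C; (4,10):dx=-6,dy=-14->C; (5,6):dx=+11,dy=-6->D; (5,7):dx=+12,dy=+7->C
  (5,8):dx=+13,dy=-10->D; (5,9):dx=+6,dy=+4->C; (5,10):dx=+3,dy=-9->D; (6,7):dx=+1,dy=+13->C
  (6,8):dx=+2,dy=-4->D; (6,9):dx=-5,dy=+10->D; (6,10):dx=-8,dy=-3->C; (7,8):dx=+1,dy=-17->D
  (7,9):dx=-6,dy=-3->C; (7,10):dx=-9,dy=-16->C; (8,9):dx=-7,dy=+14->D; (8,10):dx=-10,dy=+1->D
  (9,10):dx=-3,dy=-13->C
Step 2: C = 25, D = 20, total pairs = 45.
Step 3: tau = (C - D)/(n(n-1)/2) = (25 - 20)/45 = 0.111111.
Step 4: Exact two-sided p-value (enumerate n! = 3628800 permutations of y under H0): p = 0.727490.
Step 5: alpha = 0.05. fail to reject H0.

tau_b = 0.1111 (C=25, D=20), p = 0.727490, fail to reject H0.


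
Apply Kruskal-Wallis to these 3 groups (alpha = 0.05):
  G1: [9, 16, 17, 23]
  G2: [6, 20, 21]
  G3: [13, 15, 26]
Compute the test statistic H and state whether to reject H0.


Step 1: Combine all N = 10 observations and assign midranks.
sorted (value, group, rank): (6,G2,1), (9,G1,2), (13,G3,3), (15,G3,4), (16,G1,5), (17,G1,6), (20,G2,7), (21,G2,8), (23,G1,9), (26,G3,10)
Step 2: Sum ranks within each group.
R_1 = 22 (n_1 = 4)
R_2 = 16 (n_2 = 3)
R_3 = 17 (n_3 = 3)
Step 3: H = 12/(N(N+1)) * sum(R_i^2/n_i) - 3(N+1)
     = 12/(10*11) * (22^2/4 + 16^2/3 + 17^2/3) - 3*11
     = 0.109091 * 302.667 - 33
     = 0.018182.
Step 4: No ties, so H is used without correction.
Step 5: Under H0, H ~ chi^2(2); p-value = 0.990950.
Step 6: alpha = 0.05. fail to reject H0.

H = 0.0182, df = 2, p = 0.990950, fail to reject H0.


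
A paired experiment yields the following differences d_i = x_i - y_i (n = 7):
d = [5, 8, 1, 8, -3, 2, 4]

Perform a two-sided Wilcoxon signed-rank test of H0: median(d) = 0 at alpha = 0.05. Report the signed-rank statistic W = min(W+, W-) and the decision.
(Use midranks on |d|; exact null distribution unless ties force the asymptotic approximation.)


Step 1: Drop any zero differences (none here) and take |d_i|.
|d| = [5, 8, 1, 8, 3, 2, 4]
Step 2: Midrank |d_i| (ties get averaged ranks).
ranks: |5|->5, |8|->6.5, |1|->1, |8|->6.5, |3|->3, |2|->2, |4|->4
Step 3: Attach original signs; sum ranks with positive sign and with negative sign.
W+ = 5 + 6.5 + 1 + 6.5 + 2 + 4 = 25
W- = 3 = 3
(Check: W+ + W- = 28 should equal n(n+1)/2 = 28.)
Step 4: Test statistic W = min(W+, W-) = 3.
Step 5: Ties in |d|, so use the tie-corrected normal approximation.
        E[W] = n(n+1)/4 = 7*8/4 = 14.
        Tie groups: |d|=8 (t=2); sum(t^3 - t) = 6.
        Var[W] = n(n+1)(2n+1)/24 - sum(t^3-t)/48 = 840/24 - 6/48 = 34.875.
        z = (W - E[W]) / sqrt(Var[W]) = (3 - 14) / 5.9055 = -1.8627.
        Two-sided p = 2*Phi(z) = 0.062509.
Step 6: alpha = 0.05. fail to reject H0.

W+ = 25, W- = 3, W = min = 3, p = 0.062509, fail to reject H0.


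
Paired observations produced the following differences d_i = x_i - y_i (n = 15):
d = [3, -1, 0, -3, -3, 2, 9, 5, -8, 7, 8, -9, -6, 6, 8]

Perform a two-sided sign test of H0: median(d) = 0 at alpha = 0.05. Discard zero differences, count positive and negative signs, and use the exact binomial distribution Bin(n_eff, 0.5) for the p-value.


Step 1: Discard zero differences. Original n = 15; n_eff = number of nonzero differences = 14.
Nonzero differences (with sign): +3, -1, -3, -3, +2, +9, +5, -8, +7, +8, -9, -6, +6, +8
Step 2: Count signs: positive = 8, negative = 6.
Step 3: Under H0: P(positive) = 0.5, so the number of positives S ~ Bin(14, 0.5).
Step 4: Two-sided exact p-value = sum of Bin(14,0.5) probabilities at or below the observed probability = 0.790527.
Step 5: alpha = 0.05. fail to reject H0.

n_eff = 14, pos = 8, neg = 6, p = 0.790527, fail to reject H0.


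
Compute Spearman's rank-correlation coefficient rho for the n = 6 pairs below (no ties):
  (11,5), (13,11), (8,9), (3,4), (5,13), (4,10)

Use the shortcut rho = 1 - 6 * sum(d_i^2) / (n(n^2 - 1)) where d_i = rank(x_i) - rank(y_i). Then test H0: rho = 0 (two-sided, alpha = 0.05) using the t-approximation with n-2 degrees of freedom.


Step 1: Rank x and y separately (midranks; no ties here).
rank(x): 11->5, 13->6, 8->4, 3->1, 5->3, 4->2
rank(y): 5->2, 11->5, 9->3, 4->1, 13->6, 10->4
Step 2: d_i = R_x(i) - R_y(i); compute d_i^2.
  (5-2)^2=9, (6-5)^2=1, (4-3)^2=1, (1-1)^2=0, (3-6)^2=9, (2-4)^2=4
sum(d^2) = 24.
Step 3: rho = 1 - 6*24 / (6*(6^2 - 1)) = 1 - 144/210 = 0.314286.
Step 4: Under H0, t = rho * sqrt((n-2)/(1-rho^2)) = 0.6621 ~ t(4).
Step 5: Two-sided p-value from the t-distribution with 4 df = 0.544093.
Step 6: alpha = 0.05. fail to reject H0.

rho = 0.3143, p = 0.544093, fail to reject H0 at alpha = 0.05.


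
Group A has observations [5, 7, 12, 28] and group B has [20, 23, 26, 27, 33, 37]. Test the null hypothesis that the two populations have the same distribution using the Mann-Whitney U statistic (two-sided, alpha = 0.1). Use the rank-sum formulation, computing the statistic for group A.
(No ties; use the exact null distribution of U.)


Step 1: Combine and sort all 10 observations; assign midranks.
sorted (value, group): (5,X), (7,X), (12,X), (20,Y), (23,Y), (26,Y), (27,Y), (28,X), (33,Y), (37,Y)
ranks: 5->1, 7->2, 12->3, 20->4, 23->5, 26->6, 27->7, 28->8, 33->9, 37->10
Step 2: Rank sum for X: R1 = 1 + 2 + 3 + 8 = 14.
Step 3: U_X = R1 - n1(n1+1)/2 = 14 - 4*5/2 = 14 - 10 = 4.
       U_Y = n1*n2 - U_X = 24 - 4 = 20.
Step 4: No ties, so the exact null distribution of U (based on enumerating the C(10,4) = 210 equally likely rank assignments) gives the two-sided p-value.
Step 5: p-value = 0.114286; compare to alpha = 0.1. fail to reject H0.

U_X = 4, p = 0.114286, fail to reject H0 at alpha = 0.1.


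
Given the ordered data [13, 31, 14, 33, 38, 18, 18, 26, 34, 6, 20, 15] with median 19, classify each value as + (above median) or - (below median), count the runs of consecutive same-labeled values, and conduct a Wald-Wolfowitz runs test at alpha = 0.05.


Step 1: Compute median = 19; label A = above, B = below.
Labels in order: BABAABBAABAB  (n_A = 6, n_B = 6)
Step 2: Count runs R = 9.
Step 3: Under H0 (random ordering), E[R] = 2*n_A*n_B/(n_A+n_B) + 1 = 2*6*6/12 + 1 = 7.0000.
        Var[R] = 2*n_A*n_B*(2*n_A*n_B - n_A - n_B) / ((n_A+n_B)^2 * (n_A+n_B-1)) = 4320/1584 = 2.7273.
        SD[R] = 1.6514.
Step 4: Continuity-corrected z = (R - 0.5 - E[R]) / SD[R] = (9 - 0.5 - 7.0000) / 1.6514 = 0.9083.
Step 5: Two-sided p-value via normal approximation = 2*(1 - Phi(|z|)) = 0.363722.
Step 6: alpha = 0.05. fail to reject H0.

R = 9, z = 0.9083, p = 0.363722, fail to reject H0.


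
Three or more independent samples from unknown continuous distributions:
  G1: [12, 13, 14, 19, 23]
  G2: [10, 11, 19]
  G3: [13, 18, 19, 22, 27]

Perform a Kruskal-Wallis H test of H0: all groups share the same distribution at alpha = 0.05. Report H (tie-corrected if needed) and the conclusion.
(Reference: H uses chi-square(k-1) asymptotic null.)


Step 1: Combine all N = 13 observations and assign midranks.
sorted (value, group, rank): (10,G2,1), (11,G2,2), (12,G1,3), (13,G1,4.5), (13,G3,4.5), (14,G1,6), (18,G3,7), (19,G1,9), (19,G2,9), (19,G3,9), (22,G3,11), (23,G1,12), (27,G3,13)
Step 2: Sum ranks within each group.
R_1 = 34.5 (n_1 = 5)
R_2 = 12 (n_2 = 3)
R_3 = 44.5 (n_3 = 5)
Step 3: H = 12/(N(N+1)) * sum(R_i^2/n_i) - 3(N+1)
     = 12/(13*14) * (34.5^2/5 + 12^2/3 + 44.5^2/5) - 3*14
     = 0.065934 * 682.1 - 42
     = 2.973626.
Step 4: Ties present; correction factor C = 1 - 30/(13^3 - 13) = 0.986264. Corrected H = 2.973626 / 0.986264 = 3.015042.
Step 5: Under H0, H ~ chi^2(2); p-value = 0.221458.
Step 6: alpha = 0.05. fail to reject H0.

H = 3.0150, df = 2, p = 0.221458, fail to reject H0.


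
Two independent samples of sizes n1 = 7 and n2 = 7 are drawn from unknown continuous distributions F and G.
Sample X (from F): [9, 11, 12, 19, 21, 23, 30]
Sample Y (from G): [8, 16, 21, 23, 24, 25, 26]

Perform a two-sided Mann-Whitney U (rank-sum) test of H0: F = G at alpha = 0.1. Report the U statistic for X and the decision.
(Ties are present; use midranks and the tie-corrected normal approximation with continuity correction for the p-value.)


Step 1: Combine and sort all 14 observations; assign midranks.
sorted (value, group): (8,Y), (9,X), (11,X), (12,X), (16,Y), (19,X), (21,X), (21,Y), (23,X), (23,Y), (24,Y), (25,Y), (26,Y), (30,X)
ranks: 8->1, 9->2, 11->3, 12->4, 16->5, 19->6, 21->7.5, 21->7.5, 23->9.5, 23->9.5, 24->11, 25->12, 26->13, 30->14
Step 2: Rank sum for X: R1 = 2 + 3 + 4 + 6 + 7.5 + 9.5 + 14 = 46.
Step 3: U_X = R1 - n1(n1+1)/2 = 46 - 7*8/2 = 46 - 28 = 18.
       U_Y = n1*n2 - U_X = 49 - 18 = 31.
Step 4: Ties are present, so use the tie-corrected normal approximation (with continuity correction) for the p-value.
Step 5: p-value = 0.442284; compare to alpha = 0.1. fail to reject H0.

U_X = 18, p = 0.442284, fail to reject H0 at alpha = 0.1.


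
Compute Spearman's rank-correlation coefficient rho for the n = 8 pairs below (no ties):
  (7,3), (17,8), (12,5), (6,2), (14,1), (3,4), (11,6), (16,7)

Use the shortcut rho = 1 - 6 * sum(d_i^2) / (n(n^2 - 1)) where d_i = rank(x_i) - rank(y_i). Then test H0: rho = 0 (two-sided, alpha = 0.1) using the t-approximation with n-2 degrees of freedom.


Step 1: Rank x and y separately (midranks; no ties here).
rank(x): 7->3, 17->8, 12->5, 6->2, 14->6, 3->1, 11->4, 16->7
rank(y): 3->3, 8->8, 5->5, 2->2, 1->1, 4->4, 6->6, 7->7
Step 2: d_i = R_x(i) - R_y(i); compute d_i^2.
  (3-3)^2=0, (8-8)^2=0, (5-5)^2=0, (2-2)^2=0, (6-1)^2=25, (1-4)^2=9, (4-6)^2=4, (7-7)^2=0
sum(d^2) = 38.
Step 3: rho = 1 - 6*38 / (8*(8^2 - 1)) = 1 - 228/504 = 0.547619.
Step 4: Under H0, t = rho * sqrt((n-2)/(1-rho^2)) = 1.6031 ~ t(6).
Step 5: Two-sided p-value from the t-distribution with 6 df = 0.160026.
Step 6: alpha = 0.1. fail to reject H0.

rho = 0.5476, p = 0.160026, fail to reject H0 at alpha = 0.1.


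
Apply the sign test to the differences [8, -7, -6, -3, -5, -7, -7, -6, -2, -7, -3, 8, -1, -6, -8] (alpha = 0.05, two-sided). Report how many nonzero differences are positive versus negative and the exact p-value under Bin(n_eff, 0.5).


Step 1: Discard zero differences. Original n = 15; n_eff = number of nonzero differences = 15.
Nonzero differences (with sign): +8, -7, -6, -3, -5, -7, -7, -6, -2, -7, -3, +8, -1, -6, -8
Step 2: Count signs: positive = 2, negative = 13.
Step 3: Under H0: P(positive) = 0.5, so the number of positives S ~ Bin(15, 0.5).
Step 4: Two-sided exact p-value = sum of Bin(15,0.5) probabilities at or below the observed probability = 0.007385.
Step 5: alpha = 0.05. reject H0.

n_eff = 15, pos = 2, neg = 13, p = 0.007385, reject H0.


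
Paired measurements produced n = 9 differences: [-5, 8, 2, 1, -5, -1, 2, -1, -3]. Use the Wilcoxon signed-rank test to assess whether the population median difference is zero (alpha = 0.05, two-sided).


Step 1: Drop any zero differences (none here) and take |d_i|.
|d| = [5, 8, 2, 1, 5, 1, 2, 1, 3]
Step 2: Midrank |d_i| (ties get averaged ranks).
ranks: |5|->7.5, |8|->9, |2|->4.5, |1|->2, |5|->7.5, |1|->2, |2|->4.5, |1|->2, |3|->6
Step 3: Attach original signs; sum ranks with positive sign and with negative sign.
W+ = 9 + 4.5 + 2 + 4.5 = 20
W- = 7.5 + 7.5 + 2 + 2 + 6 = 25
(Check: W+ + W- = 45 should equal n(n+1)/2 = 45.)
Step 4: Test statistic W = min(W+, W-) = 20.
Step 5: Ties in |d|, so use the tie-corrected normal approximation.
        E[W] = n(n+1)/4 = 9*10/4 = 22.5.
        Tie groups: |d|=1 (t=3), |d|=2 (t=2), |d|=5 (t=2); sum(t^3 - t) = 36.
        Var[W] = n(n+1)(2n+1)/24 - sum(t^3-t)/48 = 1710/24 - 36/48 = 70.5.
        z = (W - E[W]) / sqrt(Var[W]) = (20 - 22.5) / 8.3964 = -0.2977.
        Two-sided p = 2*Phi(z) = 0.765897.
Step 6: alpha = 0.05. fail to reject H0.

W+ = 20, W- = 25, W = min = 20, p = 0.765897, fail to reject H0.


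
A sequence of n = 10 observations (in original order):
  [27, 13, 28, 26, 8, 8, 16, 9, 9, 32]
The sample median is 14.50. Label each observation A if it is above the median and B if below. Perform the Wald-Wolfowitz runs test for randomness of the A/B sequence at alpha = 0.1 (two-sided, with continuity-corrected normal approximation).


Step 1: Compute median = 14.50; label A = above, B = below.
Labels in order: ABAABBABBA  (n_A = 5, n_B = 5)
Step 2: Count runs R = 7.
Step 3: Under H0 (random ordering), E[R] = 2*n_A*n_B/(n_A+n_B) + 1 = 2*5*5/10 + 1 = 6.0000.
        Var[R] = 2*n_A*n_B*(2*n_A*n_B - n_A - n_B) / ((n_A+n_B)^2 * (n_A+n_B-1)) = 2000/900 = 2.2222.
        SD[R] = 1.4907.
Step 4: Continuity-corrected z = (R - 0.5 - E[R]) / SD[R] = (7 - 0.5 - 6.0000) / 1.4907 = 0.3354.
Step 5: Two-sided p-value via normal approximation = 2*(1 - Phi(|z|)) = 0.737316.
Step 6: alpha = 0.1. fail to reject H0.

R = 7, z = 0.3354, p = 0.737316, fail to reject H0.


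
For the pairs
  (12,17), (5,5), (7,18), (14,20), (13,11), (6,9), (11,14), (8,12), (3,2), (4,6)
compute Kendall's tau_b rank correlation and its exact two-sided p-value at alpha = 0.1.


Step 1: Enumerate the 45 unordered pairs (i,j) with i<j and classify each by sign(x_j-x_i) * sign(y_j-y_i).
  (1,2):dx=-7,dy=-12->C; (1,3):dx=-5,dy=+1->D; (1,4):dx=+2,dy=+3->C; (1,5):dx=+1,dy=-6->D
  (1,6):dx=-6,dy=-8->C; (1,7):dx=-1,dy=-3->C; (1,8):dx=-4,dy=-5->C; (1,9):dx=-9,dy=-15->C
  (1,10):dx=-8,dy=-11->C; (2,3):dx=+2,dy=+13->C; (2,4):dx=+9,dy=+15->C; (2,5):dx=+8,dy=+6->C
  (2,6):dx=+1,dy=+4->C; (2,7):dx=+6,dy=+9->C; (2,8):dx=+3,dy=+7->C; (2,9):dx=-2,dy=-3->C
  (2,10):dx=-1,dy=+1->D; (3,4):dx=+7,dy=+2->C; (3,5):dx=+6,dy=-7->D; (3,6):dx=-1,dy=-9->C
  (3,7):dx=+4,dy=-4->D; (3,8):dx=+1,dy=-6->D; (3,9):dx=-4,dy=-16->C; (3,10):dx=-3,dy=-12->C
  (4,5):dx=-1,dy=-9->C; (4,6):dx=-8,dy=-11->C; (4,7):dx=-3,dy=-6->C; (4,8):dx=-6,dy=-8->C
  (4,9):dx=-11,dy=-18->C; (4,10):dx=-10,dy=-14->C; (5,6):dx=-7,dy=-2->C; (5,7):dx=-2,dy=+3->D
  (5,8):dx=-5,dy=+1->D; (5,9):dx=-10,dy=-9->C; (5,10):dx=-9,dy=-5->C; (6,7):dx=+5,dy=+5->C
  (6,8):dx=+2,dy=+3->C; (6,9):dx=-3,dy=-7->C; (6,10):dx=-2,dy=-3->C; (7,8):dx=-3,dy=-2->C
  (7,9):dx=-8,dy=-12->C; (7,10):dx=-7,dy=-8->C; (8,9):dx=-5,dy=-10->C; (8,10):dx=-4,dy=-6->C
  (9,10):dx=+1,dy=+4->C
Step 2: C = 37, D = 8, total pairs = 45.
Step 3: tau = (C - D)/(n(n-1)/2) = (37 - 8)/45 = 0.644444.
Step 4: Exact two-sided p-value (enumerate n! = 3628800 permutations of y under H0): p = 0.009148.
Step 5: alpha = 0.1. reject H0.

tau_b = 0.6444 (C=37, D=8), p = 0.009148, reject H0.


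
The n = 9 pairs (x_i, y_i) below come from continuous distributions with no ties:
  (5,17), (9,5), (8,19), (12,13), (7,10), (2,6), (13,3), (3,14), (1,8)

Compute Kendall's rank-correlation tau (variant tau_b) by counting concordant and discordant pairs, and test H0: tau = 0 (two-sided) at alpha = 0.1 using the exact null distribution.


Step 1: Enumerate the 36 unordered pairs (i,j) with i<j and classify each by sign(x_j-x_i) * sign(y_j-y_i).
  (1,2):dx=+4,dy=-12->D; (1,3):dx=+3,dy=+2->C; (1,4):dx=+7,dy=-4->D; (1,5):dx=+2,dy=-7->D
  (1,6):dx=-3,dy=-11->C; (1,7):dx=+8,dy=-14->D; (1,8):dx=-2,dy=-3->C; (1,9):dx=-4,dy=-9->C
  (2,3):dx=-1,dy=+14->D; (2,4):dx=+3,dy=+8->C; (2,5):dx=-2,dy=+5->D; (2,6):dx=-7,dy=+1->D
  (2,7):dx=+4,dy=-2->D; (2,8):dx=-6,dy=+9->D; (2,9):dx=-8,dy=+3->D; (3,4):dx=+4,dy=-6->D
  (3,5):dx=-1,dy=-9->C; (3,6):dx=-6,dy=-13->C; (3,7):dx=+5,dy=-16->D; (3,8):dx=-5,dy=-5->C
  (3,9):dx=-7,dy=-11->C; (4,5):dx=-5,dy=-3->C; (4,6):dx=-10,dy=-7->C; (4,7):dx=+1,dy=-10->D
  (4,8):dx=-9,dy=+1->D; (4,9):dx=-11,dy=-5->C; (5,6):dx=-5,dy=-4->C; (5,7):dx=+6,dy=-7->D
  (5,8):dx=-4,dy=+4->D; (5,9):dx=-6,dy=-2->C; (6,7):dx=+11,dy=-3->D; (6,8):dx=+1,dy=+8->C
  (6,9):dx=-1,dy=+2->D; (7,8):dx=-10,dy=+11->D; (7,9):dx=-12,dy=+5->D; (8,9):dx=-2,dy=-6->C
Step 2: C = 16, D = 20, total pairs = 36.
Step 3: tau = (C - D)/(n(n-1)/2) = (16 - 20)/36 = -0.111111.
Step 4: Exact two-sided p-value (enumerate n! = 362880 permutations of y under H0): p = 0.761414.
Step 5: alpha = 0.1. fail to reject H0.

tau_b = -0.1111 (C=16, D=20), p = 0.761414, fail to reject H0.


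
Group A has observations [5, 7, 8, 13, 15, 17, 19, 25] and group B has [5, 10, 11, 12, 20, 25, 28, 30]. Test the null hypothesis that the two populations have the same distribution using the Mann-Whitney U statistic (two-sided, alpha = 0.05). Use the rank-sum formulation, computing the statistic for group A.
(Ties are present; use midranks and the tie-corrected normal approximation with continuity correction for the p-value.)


Step 1: Combine and sort all 16 observations; assign midranks.
sorted (value, group): (5,X), (5,Y), (7,X), (8,X), (10,Y), (11,Y), (12,Y), (13,X), (15,X), (17,X), (19,X), (20,Y), (25,X), (25,Y), (28,Y), (30,Y)
ranks: 5->1.5, 5->1.5, 7->3, 8->4, 10->5, 11->6, 12->7, 13->8, 15->9, 17->10, 19->11, 20->12, 25->13.5, 25->13.5, 28->15, 30->16
Step 2: Rank sum for X: R1 = 1.5 + 3 + 4 + 8 + 9 + 10 + 11 + 13.5 = 60.
Step 3: U_X = R1 - n1(n1+1)/2 = 60 - 8*9/2 = 60 - 36 = 24.
       U_Y = n1*n2 - U_X = 64 - 24 = 40.
Step 4: Ties are present, so use the tie-corrected normal approximation (with continuity correction) for the p-value.
Step 5: p-value = 0.430218; compare to alpha = 0.05. fail to reject H0.

U_X = 24, p = 0.430218, fail to reject H0 at alpha = 0.05.


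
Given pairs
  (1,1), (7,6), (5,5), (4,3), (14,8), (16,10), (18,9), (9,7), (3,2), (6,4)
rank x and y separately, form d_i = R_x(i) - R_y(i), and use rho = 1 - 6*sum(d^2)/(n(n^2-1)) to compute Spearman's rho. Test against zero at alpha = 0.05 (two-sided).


Step 1: Rank x and y separately (midranks; no ties here).
rank(x): 1->1, 7->6, 5->4, 4->3, 14->8, 16->9, 18->10, 9->7, 3->2, 6->5
rank(y): 1->1, 6->6, 5->5, 3->3, 8->8, 10->10, 9->9, 7->7, 2->2, 4->4
Step 2: d_i = R_x(i) - R_y(i); compute d_i^2.
  (1-1)^2=0, (6-6)^2=0, (4-5)^2=1, (3-3)^2=0, (8-8)^2=0, (9-10)^2=1, (10-9)^2=1, (7-7)^2=0, (2-2)^2=0, (5-4)^2=1
sum(d^2) = 4.
Step 3: rho = 1 - 6*4 / (10*(10^2 - 1)) = 1 - 24/990 = 0.975758.
Step 4: Under H0, t = rho * sqrt((n-2)/(1-rho^2)) = 12.6105 ~ t(8).
Step 5: Two-sided p-value from the t-distribution with 8 df = 0.000001.
Step 6: alpha = 0.05. reject H0.

rho = 0.9758, p = 0.000001, reject H0 at alpha = 0.05.


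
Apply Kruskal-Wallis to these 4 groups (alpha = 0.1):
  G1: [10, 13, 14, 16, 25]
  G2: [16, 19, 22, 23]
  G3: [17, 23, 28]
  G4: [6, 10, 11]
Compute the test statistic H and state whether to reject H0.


Step 1: Combine all N = 15 observations and assign midranks.
sorted (value, group, rank): (6,G4,1), (10,G1,2.5), (10,G4,2.5), (11,G4,4), (13,G1,5), (14,G1,6), (16,G1,7.5), (16,G2,7.5), (17,G3,9), (19,G2,10), (22,G2,11), (23,G2,12.5), (23,G3,12.5), (25,G1,14), (28,G3,15)
Step 2: Sum ranks within each group.
R_1 = 35 (n_1 = 5)
R_2 = 41 (n_2 = 4)
R_3 = 36.5 (n_3 = 3)
R_4 = 7.5 (n_4 = 3)
Step 3: H = 12/(N(N+1)) * sum(R_i^2/n_i) - 3(N+1)
     = 12/(15*16) * (35^2/5 + 41^2/4 + 36.5^2/3 + 7.5^2/3) - 3*16
     = 0.050000 * 1128.08 - 48
     = 8.404167.
Step 4: Ties present; correction factor C = 1 - 18/(15^3 - 15) = 0.994643. Corrected H = 8.404167 / 0.994643 = 8.449431.
Step 5: Under H0, H ~ chi^2(3); p-value = 0.037582.
Step 6: alpha = 0.1. reject H0.

H = 8.4494, df = 3, p = 0.037582, reject H0.


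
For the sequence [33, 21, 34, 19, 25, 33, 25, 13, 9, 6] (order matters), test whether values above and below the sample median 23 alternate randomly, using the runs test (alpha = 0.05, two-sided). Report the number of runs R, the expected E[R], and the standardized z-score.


Step 1: Compute median = 23; label A = above, B = below.
Labels in order: ABABAAABBB  (n_A = 5, n_B = 5)
Step 2: Count runs R = 6.
Step 3: Under H0 (random ordering), E[R] = 2*n_A*n_B/(n_A+n_B) + 1 = 2*5*5/10 + 1 = 6.0000.
        Var[R] = 2*n_A*n_B*(2*n_A*n_B - n_A - n_B) / ((n_A+n_B)^2 * (n_A+n_B-1)) = 2000/900 = 2.2222.
        SD[R] = 1.4907.
Step 4: R = E[R], so z = 0 with no continuity correction.
Step 5: Two-sided p-value via normal approximation = 2*(1 - Phi(|z|)) = 1.000000.
Step 6: alpha = 0.05. fail to reject H0.

R = 6, z = 0.0000, p = 1.000000, fail to reject H0.


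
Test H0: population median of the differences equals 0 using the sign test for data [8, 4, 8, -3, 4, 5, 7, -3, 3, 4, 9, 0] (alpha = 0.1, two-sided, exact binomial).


Step 1: Discard zero differences. Original n = 12; n_eff = number of nonzero differences = 11.
Nonzero differences (with sign): +8, +4, +8, -3, +4, +5, +7, -3, +3, +4, +9
Step 2: Count signs: positive = 9, negative = 2.
Step 3: Under H0: P(positive) = 0.5, so the number of positives S ~ Bin(11, 0.5).
Step 4: Two-sided exact p-value = sum of Bin(11,0.5) probabilities at or below the observed probability = 0.065430.
Step 5: alpha = 0.1. reject H0.

n_eff = 11, pos = 9, neg = 2, p = 0.065430, reject H0.


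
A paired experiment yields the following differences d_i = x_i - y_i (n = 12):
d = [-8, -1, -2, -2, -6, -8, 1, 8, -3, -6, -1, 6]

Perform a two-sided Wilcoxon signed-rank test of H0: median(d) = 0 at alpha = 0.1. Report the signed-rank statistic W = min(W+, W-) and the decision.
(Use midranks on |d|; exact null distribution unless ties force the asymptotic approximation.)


Step 1: Drop any zero differences (none here) and take |d_i|.
|d| = [8, 1, 2, 2, 6, 8, 1, 8, 3, 6, 1, 6]
Step 2: Midrank |d_i| (ties get averaged ranks).
ranks: |8|->11, |1|->2, |2|->4.5, |2|->4.5, |6|->8, |8|->11, |1|->2, |8|->11, |3|->6, |6|->8, |1|->2, |6|->8
Step 3: Attach original signs; sum ranks with positive sign and with negative sign.
W+ = 2 + 11 + 8 = 21
W- = 11 + 2 + 4.5 + 4.5 + 8 + 11 + 6 + 8 + 2 = 57
(Check: W+ + W- = 78 should equal n(n+1)/2 = 78.)
Step 4: Test statistic W = min(W+, W-) = 21.
Step 5: Ties in |d|, so use the tie-corrected normal approximation.
        E[W] = n(n+1)/4 = 12*13/4 = 39.
        Tie groups: |d|=1 (t=3), |d|=2 (t=2), |d|=6 (t=3), |d|=8 (t=3); sum(t^3 - t) = 78.
        Var[W] = n(n+1)(2n+1)/24 - sum(t^3-t)/48 = 3900/24 - 78/48 = 160.875.
        z = (W - E[W]) / sqrt(Var[W]) = (21 - 39) / 12.6837 = -1.4191.
        Two-sided p = 2*Phi(z) = 0.155855.
Step 6: alpha = 0.1. fail to reject H0.

W+ = 21, W- = 57, W = min = 21, p = 0.155855, fail to reject H0.


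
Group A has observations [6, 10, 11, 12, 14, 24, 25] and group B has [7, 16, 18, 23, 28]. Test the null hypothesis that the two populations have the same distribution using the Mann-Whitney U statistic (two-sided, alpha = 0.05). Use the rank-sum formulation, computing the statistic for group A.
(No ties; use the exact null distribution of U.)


Step 1: Combine and sort all 12 observations; assign midranks.
sorted (value, group): (6,X), (7,Y), (10,X), (11,X), (12,X), (14,X), (16,Y), (18,Y), (23,Y), (24,X), (25,X), (28,Y)
ranks: 6->1, 7->2, 10->3, 11->4, 12->5, 14->6, 16->7, 18->8, 23->9, 24->10, 25->11, 28->12
Step 2: Rank sum for X: R1 = 1 + 3 + 4 + 5 + 6 + 10 + 11 = 40.
Step 3: U_X = R1 - n1(n1+1)/2 = 40 - 7*8/2 = 40 - 28 = 12.
       U_Y = n1*n2 - U_X = 35 - 12 = 23.
Step 4: No ties, so the exact null distribution of U (based on enumerating the C(12,7) = 792 equally likely rank assignments) gives the two-sided p-value.
Step 5: p-value = 0.431818; compare to alpha = 0.05. fail to reject H0.

U_X = 12, p = 0.431818, fail to reject H0 at alpha = 0.05.


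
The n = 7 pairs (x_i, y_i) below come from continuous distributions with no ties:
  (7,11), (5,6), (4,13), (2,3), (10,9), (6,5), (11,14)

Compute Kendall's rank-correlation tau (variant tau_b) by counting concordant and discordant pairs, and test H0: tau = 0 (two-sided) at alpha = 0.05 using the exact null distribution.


Step 1: Enumerate the 21 unordered pairs (i,j) with i<j and classify each by sign(x_j-x_i) * sign(y_j-y_i).
  (1,2):dx=-2,dy=-5->C; (1,3):dx=-3,dy=+2->D; (1,4):dx=-5,dy=-8->C; (1,5):dx=+3,dy=-2->D
  (1,6):dx=-1,dy=-6->C; (1,7):dx=+4,dy=+3->C; (2,3):dx=-1,dy=+7->D; (2,4):dx=-3,dy=-3->C
  (2,5):dx=+5,dy=+3->C; (2,6):dx=+1,dy=-1->D; (2,7):dx=+6,dy=+8->C; (3,4):dx=-2,dy=-10->C
  (3,5):dx=+6,dy=-4->D; (3,6):dx=+2,dy=-8->D; (3,7):dx=+7,dy=+1->C; (4,5):dx=+8,dy=+6->C
  (4,6):dx=+4,dy=+2->C; (4,7):dx=+9,dy=+11->C; (5,6):dx=-4,dy=-4->C; (5,7):dx=+1,dy=+5->C
  (6,7):dx=+5,dy=+9->C
Step 2: C = 15, D = 6, total pairs = 21.
Step 3: tau = (C - D)/(n(n-1)/2) = (15 - 6)/21 = 0.428571.
Step 4: Exact two-sided p-value (enumerate n! = 5040 permutations of y under H0): p = 0.238889.
Step 5: alpha = 0.05. fail to reject H0.

tau_b = 0.4286 (C=15, D=6), p = 0.238889, fail to reject H0.


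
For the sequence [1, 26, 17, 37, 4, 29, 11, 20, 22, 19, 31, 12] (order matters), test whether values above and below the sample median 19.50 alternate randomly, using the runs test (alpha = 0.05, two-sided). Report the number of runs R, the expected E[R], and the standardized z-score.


Step 1: Compute median = 19.50; label A = above, B = below.
Labels in order: BABABABAABAB  (n_A = 6, n_B = 6)
Step 2: Count runs R = 11.
Step 3: Under H0 (random ordering), E[R] = 2*n_A*n_B/(n_A+n_B) + 1 = 2*6*6/12 + 1 = 7.0000.
        Var[R] = 2*n_A*n_B*(2*n_A*n_B - n_A - n_B) / ((n_A+n_B)^2 * (n_A+n_B-1)) = 4320/1584 = 2.7273.
        SD[R] = 1.6514.
Step 4: Continuity-corrected z = (R - 0.5 - E[R]) / SD[R] = (11 - 0.5 - 7.0000) / 1.6514 = 2.1194.
Step 5: Two-sided p-value via normal approximation = 2*(1 - Phi(|z|)) = 0.034060.
Step 6: alpha = 0.05. reject H0.

R = 11, z = 2.1194, p = 0.034060, reject H0.


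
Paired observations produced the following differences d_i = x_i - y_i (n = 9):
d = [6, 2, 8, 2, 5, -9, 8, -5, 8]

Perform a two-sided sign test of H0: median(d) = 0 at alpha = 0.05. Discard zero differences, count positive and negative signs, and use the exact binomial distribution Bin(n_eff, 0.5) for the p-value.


Step 1: Discard zero differences. Original n = 9; n_eff = number of nonzero differences = 9.
Nonzero differences (with sign): +6, +2, +8, +2, +5, -9, +8, -5, +8
Step 2: Count signs: positive = 7, negative = 2.
Step 3: Under H0: P(positive) = 0.5, so the number of positives S ~ Bin(9, 0.5).
Step 4: Two-sided exact p-value = sum of Bin(9,0.5) probabilities at or below the observed probability = 0.179688.
Step 5: alpha = 0.05. fail to reject H0.

n_eff = 9, pos = 7, neg = 2, p = 0.179688, fail to reject H0.


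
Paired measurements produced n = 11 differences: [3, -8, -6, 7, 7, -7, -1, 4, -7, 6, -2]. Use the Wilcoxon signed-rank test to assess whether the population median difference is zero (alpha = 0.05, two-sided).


Step 1: Drop any zero differences (none here) and take |d_i|.
|d| = [3, 8, 6, 7, 7, 7, 1, 4, 7, 6, 2]
Step 2: Midrank |d_i| (ties get averaged ranks).
ranks: |3|->3, |8|->11, |6|->5.5, |7|->8.5, |7|->8.5, |7|->8.5, |1|->1, |4|->4, |7|->8.5, |6|->5.5, |2|->2
Step 3: Attach original signs; sum ranks with positive sign and with negative sign.
W+ = 3 + 8.5 + 8.5 + 4 + 5.5 = 29.5
W- = 11 + 5.5 + 8.5 + 1 + 8.5 + 2 = 36.5
(Check: W+ + W- = 66 should equal n(n+1)/2 = 66.)
Step 4: Test statistic W = min(W+, W-) = 29.5.
Step 5: Ties in |d|, so use the tie-corrected normal approximation.
        E[W] = n(n+1)/4 = 11*12/4 = 33.
        Tie groups: |d|=6 (t=2), |d|=7 (t=4); sum(t^3 - t) = 66.
        Var[W] = n(n+1)(2n+1)/24 - sum(t^3-t)/48 = 3036/24 - 66/48 = 125.125.
        z = (W - E[W]) / sqrt(Var[W]) = (29.5 - 33) / 11.1859 = -0.3129.
        Two-sided p = 2*Phi(z) = 0.754362.
Step 6: alpha = 0.05. fail to reject H0.

W+ = 29.5, W- = 36.5, W = min = 29.5, p = 0.754362, fail to reject H0.


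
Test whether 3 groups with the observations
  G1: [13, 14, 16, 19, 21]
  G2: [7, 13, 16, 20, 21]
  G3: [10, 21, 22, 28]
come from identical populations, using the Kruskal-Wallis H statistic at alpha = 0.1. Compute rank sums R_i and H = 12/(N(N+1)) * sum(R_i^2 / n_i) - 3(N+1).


Step 1: Combine all N = 14 observations and assign midranks.
sorted (value, group, rank): (7,G2,1), (10,G3,2), (13,G1,3.5), (13,G2,3.5), (14,G1,5), (16,G1,6.5), (16,G2,6.5), (19,G1,8), (20,G2,9), (21,G1,11), (21,G2,11), (21,G3,11), (22,G3,13), (28,G3,14)
Step 2: Sum ranks within each group.
R_1 = 34 (n_1 = 5)
R_2 = 31 (n_2 = 5)
R_3 = 40 (n_3 = 4)
Step 3: H = 12/(N(N+1)) * sum(R_i^2/n_i) - 3(N+1)
     = 12/(14*15) * (34^2/5 + 31^2/5 + 40^2/4) - 3*15
     = 0.057143 * 823.4 - 45
     = 2.051429.
Step 4: Ties present; correction factor C = 1 - 36/(14^3 - 14) = 0.986813. Corrected H = 2.051429 / 0.986813 = 2.078842.
Step 5: Under H0, H ~ chi^2(2); p-value = 0.353659.
Step 6: alpha = 0.1. fail to reject H0.

H = 2.0788, df = 2, p = 0.353659, fail to reject H0.


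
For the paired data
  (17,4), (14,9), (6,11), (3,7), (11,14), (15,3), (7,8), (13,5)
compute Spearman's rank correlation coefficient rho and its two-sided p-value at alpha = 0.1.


Step 1: Rank x and y separately (midranks; no ties here).
rank(x): 17->8, 14->6, 6->2, 3->1, 11->4, 15->7, 7->3, 13->5
rank(y): 4->2, 9->6, 11->7, 7->4, 14->8, 3->1, 8->5, 5->3
Step 2: d_i = R_x(i) - R_y(i); compute d_i^2.
  (8-2)^2=36, (6-6)^2=0, (2-7)^2=25, (1-4)^2=9, (4-8)^2=16, (7-1)^2=36, (3-5)^2=4, (5-3)^2=4
sum(d^2) = 130.
Step 3: rho = 1 - 6*130 / (8*(8^2 - 1)) = 1 - 780/504 = -0.547619.
Step 4: Under H0, t = rho * sqrt((n-2)/(1-rho^2)) = -1.6031 ~ t(6).
Step 5: Two-sided p-value from the t-distribution with 6 df = 0.160026.
Step 6: alpha = 0.1. fail to reject H0.

rho = -0.5476, p = 0.160026, fail to reject H0 at alpha = 0.1.


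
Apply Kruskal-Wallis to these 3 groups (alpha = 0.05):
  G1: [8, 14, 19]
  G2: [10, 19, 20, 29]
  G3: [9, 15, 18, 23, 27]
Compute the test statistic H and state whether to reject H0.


Step 1: Combine all N = 12 observations and assign midranks.
sorted (value, group, rank): (8,G1,1), (9,G3,2), (10,G2,3), (14,G1,4), (15,G3,5), (18,G3,6), (19,G1,7.5), (19,G2,7.5), (20,G2,9), (23,G3,10), (27,G3,11), (29,G2,12)
Step 2: Sum ranks within each group.
R_1 = 12.5 (n_1 = 3)
R_2 = 31.5 (n_2 = 4)
R_3 = 34 (n_3 = 5)
Step 3: H = 12/(N(N+1)) * sum(R_i^2/n_i) - 3(N+1)
     = 12/(12*13) * (12.5^2/3 + 31.5^2/4 + 34^2/5) - 3*13
     = 0.076923 * 531.346 - 39
     = 1.872756.
Step 4: Ties present; correction factor C = 1 - 6/(12^3 - 12) = 0.996503. Corrected H = 1.872756 / 0.996503 = 1.879327.
Step 5: Under H0, H ~ chi^2(2); p-value = 0.390759.
Step 6: alpha = 0.05. fail to reject H0.

H = 1.8793, df = 2, p = 0.390759, fail to reject H0.


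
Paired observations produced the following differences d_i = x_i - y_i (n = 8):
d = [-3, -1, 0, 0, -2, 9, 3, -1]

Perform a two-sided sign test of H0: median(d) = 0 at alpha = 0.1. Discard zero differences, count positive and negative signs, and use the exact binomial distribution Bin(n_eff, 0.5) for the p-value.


Step 1: Discard zero differences. Original n = 8; n_eff = number of nonzero differences = 6.
Nonzero differences (with sign): -3, -1, -2, +9, +3, -1
Step 2: Count signs: positive = 2, negative = 4.
Step 3: Under H0: P(positive) = 0.5, so the number of positives S ~ Bin(6, 0.5).
Step 4: Two-sided exact p-value = sum of Bin(6,0.5) probabilities at or below the observed probability = 0.687500.
Step 5: alpha = 0.1. fail to reject H0.

n_eff = 6, pos = 2, neg = 4, p = 0.687500, fail to reject H0.


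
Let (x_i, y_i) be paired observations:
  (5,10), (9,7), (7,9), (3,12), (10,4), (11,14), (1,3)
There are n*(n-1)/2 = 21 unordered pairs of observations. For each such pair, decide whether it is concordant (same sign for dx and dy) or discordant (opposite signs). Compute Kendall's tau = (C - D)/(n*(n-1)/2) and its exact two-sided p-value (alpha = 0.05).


Step 1: Enumerate the 21 unordered pairs (i,j) with i<j and classify each by sign(x_j-x_i) * sign(y_j-y_i).
  (1,2):dx=+4,dy=-3->D; (1,3):dx=+2,dy=-1->D; (1,4):dx=-2,dy=+2->D; (1,5):dx=+5,dy=-6->D
  (1,6):dx=+6,dy=+4->C; (1,7):dx=-4,dy=-7->C; (2,3):dx=-2,dy=+2->D; (2,4):dx=-6,dy=+5->D
  (2,5):dx=+1,dy=-3->D; (2,6):dx=+2,dy=+7->C; (2,7):dx=-8,dy=-4->C; (3,4):dx=-4,dy=+3->D
  (3,5):dx=+3,dy=-5->D; (3,6):dx=+4,dy=+5->C; (3,7):dx=-6,dy=-6->C; (4,5):dx=+7,dy=-8->D
  (4,6):dx=+8,dy=+2->C; (4,7):dx=-2,dy=-9->C; (5,6):dx=+1,dy=+10->C; (5,7):dx=-9,dy=-1->C
  (6,7):dx=-10,dy=-11->C
Step 2: C = 11, D = 10, total pairs = 21.
Step 3: tau = (C - D)/(n(n-1)/2) = (11 - 10)/21 = 0.047619.
Step 4: Exact two-sided p-value (enumerate n! = 5040 permutations of y under H0): p = 1.000000.
Step 5: alpha = 0.05. fail to reject H0.

tau_b = 0.0476 (C=11, D=10), p = 1.000000, fail to reject H0.


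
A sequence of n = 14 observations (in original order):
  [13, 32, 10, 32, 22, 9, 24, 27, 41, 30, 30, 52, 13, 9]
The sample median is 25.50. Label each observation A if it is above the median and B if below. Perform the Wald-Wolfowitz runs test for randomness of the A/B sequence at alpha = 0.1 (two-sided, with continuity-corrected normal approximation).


Step 1: Compute median = 25.50; label A = above, B = below.
Labels in order: BABABBBAAAAABB  (n_A = 7, n_B = 7)
Step 2: Count runs R = 7.
Step 3: Under H0 (random ordering), E[R] = 2*n_A*n_B/(n_A+n_B) + 1 = 2*7*7/14 + 1 = 8.0000.
        Var[R] = 2*n_A*n_B*(2*n_A*n_B - n_A - n_B) / ((n_A+n_B)^2 * (n_A+n_B-1)) = 8232/2548 = 3.2308.
        SD[R] = 1.7974.
Step 4: Continuity-corrected z = (R + 0.5 - E[R]) / SD[R] = (7 + 0.5 - 8.0000) / 1.7974 = -0.2782.
Step 5: Two-sided p-value via normal approximation = 2*(1 - Phi(|z|)) = 0.780879.
Step 6: alpha = 0.1. fail to reject H0.

R = 7, z = -0.2782, p = 0.780879, fail to reject H0.


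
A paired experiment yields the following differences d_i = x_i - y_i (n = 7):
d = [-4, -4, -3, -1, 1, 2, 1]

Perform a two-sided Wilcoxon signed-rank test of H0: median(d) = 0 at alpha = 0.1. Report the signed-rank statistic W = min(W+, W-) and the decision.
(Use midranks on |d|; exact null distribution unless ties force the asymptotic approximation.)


Step 1: Drop any zero differences (none here) and take |d_i|.
|d| = [4, 4, 3, 1, 1, 2, 1]
Step 2: Midrank |d_i| (ties get averaged ranks).
ranks: |4|->6.5, |4|->6.5, |3|->5, |1|->2, |1|->2, |2|->4, |1|->2
Step 3: Attach original signs; sum ranks with positive sign and with negative sign.
W+ = 2 + 4 + 2 = 8
W- = 6.5 + 6.5 + 5 + 2 = 20
(Check: W+ + W- = 28 should equal n(n+1)/2 = 28.)
Step 4: Test statistic W = min(W+, W-) = 8.
Step 5: Ties in |d|, so use the tie-corrected normal approximation.
        E[W] = n(n+1)/4 = 7*8/4 = 14.
        Tie groups: |d|=1 (t=3), |d|=4 (t=2); sum(t^3 - t) = 30.
        Var[W] = n(n+1)(2n+1)/24 - sum(t^3-t)/48 = 840/24 - 30/48 = 34.375.
        z = (W - E[W]) / sqrt(Var[W]) = (8 - 14) / 5.8630 = -1.0234.
        Two-sided p = 2*Phi(z) = 0.306136.
Step 6: alpha = 0.1. fail to reject H0.

W+ = 8, W- = 20, W = min = 8, p = 0.306136, fail to reject H0.


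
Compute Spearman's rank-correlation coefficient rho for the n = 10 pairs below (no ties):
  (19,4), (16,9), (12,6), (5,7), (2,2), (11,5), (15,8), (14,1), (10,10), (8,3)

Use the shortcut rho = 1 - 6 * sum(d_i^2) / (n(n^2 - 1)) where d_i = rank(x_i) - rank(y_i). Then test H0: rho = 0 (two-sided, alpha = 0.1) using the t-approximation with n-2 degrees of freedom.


Step 1: Rank x and y separately (midranks; no ties here).
rank(x): 19->10, 16->9, 12->6, 5->2, 2->1, 11->5, 15->8, 14->7, 10->4, 8->3
rank(y): 4->4, 9->9, 6->6, 7->7, 2->2, 5->5, 8->8, 1->1, 10->10, 3->3
Step 2: d_i = R_x(i) - R_y(i); compute d_i^2.
  (10-4)^2=36, (9-9)^2=0, (6-6)^2=0, (2-7)^2=25, (1-2)^2=1, (5-5)^2=0, (8-8)^2=0, (7-1)^2=36, (4-10)^2=36, (3-3)^2=0
sum(d^2) = 134.
Step 3: rho = 1 - 6*134 / (10*(10^2 - 1)) = 1 - 804/990 = 0.187879.
Step 4: Under H0, t = rho * sqrt((n-2)/(1-rho^2)) = 0.5410 ~ t(8).
Step 5: Two-sided p-value from the t-distribution with 8 df = 0.603218.
Step 6: alpha = 0.1. fail to reject H0.

rho = 0.1879, p = 0.603218, fail to reject H0 at alpha = 0.1.


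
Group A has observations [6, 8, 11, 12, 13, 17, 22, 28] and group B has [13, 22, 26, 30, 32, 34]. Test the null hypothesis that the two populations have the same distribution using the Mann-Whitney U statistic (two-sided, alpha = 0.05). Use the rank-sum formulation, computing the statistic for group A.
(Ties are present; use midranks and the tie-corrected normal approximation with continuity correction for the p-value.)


Step 1: Combine and sort all 14 observations; assign midranks.
sorted (value, group): (6,X), (8,X), (11,X), (12,X), (13,X), (13,Y), (17,X), (22,X), (22,Y), (26,Y), (28,X), (30,Y), (32,Y), (34,Y)
ranks: 6->1, 8->2, 11->3, 12->4, 13->5.5, 13->5.5, 17->7, 22->8.5, 22->8.5, 26->10, 28->11, 30->12, 32->13, 34->14
Step 2: Rank sum for X: R1 = 1 + 2 + 3 + 4 + 5.5 + 7 + 8.5 + 11 = 42.
Step 3: U_X = R1 - n1(n1+1)/2 = 42 - 8*9/2 = 42 - 36 = 6.
       U_Y = n1*n2 - U_X = 48 - 6 = 42.
Step 4: Ties are present, so use the tie-corrected normal approximation (with continuity correction) for the p-value.
Step 5: p-value = 0.023560; compare to alpha = 0.05. reject H0.

U_X = 6, p = 0.023560, reject H0 at alpha = 0.05.


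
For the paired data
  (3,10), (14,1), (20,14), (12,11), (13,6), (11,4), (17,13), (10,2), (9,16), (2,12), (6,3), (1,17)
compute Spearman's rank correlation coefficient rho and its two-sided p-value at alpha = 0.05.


Step 1: Rank x and y separately (midranks; no ties here).
rank(x): 3->3, 14->10, 20->12, 12->8, 13->9, 11->7, 17->11, 10->6, 9->5, 2->2, 6->4, 1->1
rank(y): 10->6, 1->1, 14->10, 11->7, 6->5, 4->4, 13->9, 2->2, 16->11, 12->8, 3->3, 17->12
Step 2: d_i = R_x(i) - R_y(i); compute d_i^2.
  (3-6)^2=9, (10-1)^2=81, (12-10)^2=4, (8-7)^2=1, (9-5)^2=16, (7-4)^2=9, (11-9)^2=4, (6-2)^2=16, (5-11)^2=36, (2-8)^2=36, (4-3)^2=1, (1-12)^2=121
sum(d^2) = 334.
Step 3: rho = 1 - 6*334 / (12*(12^2 - 1)) = 1 - 2004/1716 = -0.167832.
Step 4: Under H0, t = rho * sqrt((n-2)/(1-rho^2)) = -0.5384 ~ t(10).
Step 5: Two-sided p-value from the t-distribution with 10 df = 0.602099.
Step 6: alpha = 0.05. fail to reject H0.

rho = -0.1678, p = 0.602099, fail to reject H0 at alpha = 0.05.


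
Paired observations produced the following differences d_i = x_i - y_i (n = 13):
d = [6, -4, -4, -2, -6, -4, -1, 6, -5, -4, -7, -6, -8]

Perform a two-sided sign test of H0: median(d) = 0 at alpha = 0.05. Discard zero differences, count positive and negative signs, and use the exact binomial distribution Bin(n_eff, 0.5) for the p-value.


Step 1: Discard zero differences. Original n = 13; n_eff = number of nonzero differences = 13.
Nonzero differences (with sign): +6, -4, -4, -2, -6, -4, -1, +6, -5, -4, -7, -6, -8
Step 2: Count signs: positive = 2, negative = 11.
Step 3: Under H0: P(positive) = 0.5, so the number of positives S ~ Bin(13, 0.5).
Step 4: Two-sided exact p-value = sum of Bin(13,0.5) probabilities at or below the observed probability = 0.022461.
Step 5: alpha = 0.05. reject H0.

n_eff = 13, pos = 2, neg = 11, p = 0.022461, reject H0.


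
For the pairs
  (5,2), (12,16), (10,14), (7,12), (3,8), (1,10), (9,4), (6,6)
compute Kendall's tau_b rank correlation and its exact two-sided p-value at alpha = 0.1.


Step 1: Enumerate the 28 unordered pairs (i,j) with i<j and classify each by sign(x_j-x_i) * sign(y_j-y_i).
  (1,2):dx=+7,dy=+14->C; (1,3):dx=+5,dy=+12->C; (1,4):dx=+2,dy=+10->C; (1,5):dx=-2,dy=+6->D
  (1,6):dx=-4,dy=+8->D; (1,7):dx=+4,dy=+2->C; (1,8):dx=+1,dy=+4->C; (2,3):dx=-2,dy=-2->C
  (2,4):dx=-5,dy=-4->C; (2,5):dx=-9,dy=-8->C; (2,6):dx=-11,dy=-6->C; (2,7):dx=-3,dy=-12->C
  (2,8):dx=-6,dy=-10->C; (3,4):dx=-3,dy=-2->C; (3,5):dx=-7,dy=-6->C; (3,6):dx=-9,dy=-4->C
  (3,7):dx=-1,dy=-10->C; (3,8):dx=-4,dy=-8->C; (4,5):dx=-4,dy=-4->C; (4,6):dx=-6,dy=-2->C
  (4,7):dx=+2,dy=-8->D; (4,8):dx=-1,dy=-6->C; (5,6):dx=-2,dy=+2->D; (5,7):dx=+6,dy=-4->D
  (5,8):dx=+3,dy=-2->D; (6,7):dx=+8,dy=-6->D; (6,8):dx=+5,dy=-4->D; (7,8):dx=-3,dy=+2->D
Step 2: C = 19, D = 9, total pairs = 28.
Step 3: tau = (C - D)/(n(n-1)/2) = (19 - 9)/28 = 0.357143.
Step 4: Exact two-sided p-value (enumerate n! = 40320 permutations of y under H0): p = 0.275099.
Step 5: alpha = 0.1. fail to reject H0.

tau_b = 0.3571 (C=19, D=9), p = 0.275099, fail to reject H0.


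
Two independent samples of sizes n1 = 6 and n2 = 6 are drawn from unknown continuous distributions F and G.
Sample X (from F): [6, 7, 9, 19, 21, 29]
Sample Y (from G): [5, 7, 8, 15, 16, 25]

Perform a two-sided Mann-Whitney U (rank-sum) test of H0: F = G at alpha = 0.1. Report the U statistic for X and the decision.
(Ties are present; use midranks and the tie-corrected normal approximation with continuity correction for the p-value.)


Step 1: Combine and sort all 12 observations; assign midranks.
sorted (value, group): (5,Y), (6,X), (7,X), (7,Y), (8,Y), (9,X), (15,Y), (16,Y), (19,X), (21,X), (25,Y), (29,X)
ranks: 5->1, 6->2, 7->3.5, 7->3.5, 8->5, 9->6, 15->7, 16->8, 19->9, 21->10, 25->11, 29->12
Step 2: Rank sum for X: R1 = 2 + 3.5 + 6 + 9 + 10 + 12 = 42.5.
Step 3: U_X = R1 - n1(n1+1)/2 = 42.5 - 6*7/2 = 42.5 - 21 = 21.5.
       U_Y = n1*n2 - U_X = 36 - 21.5 = 14.5.
Step 4: Ties are present, so use the tie-corrected normal approximation (with continuity correction) for the p-value.
Step 5: p-value = 0.630356; compare to alpha = 0.1. fail to reject H0.

U_X = 21.5, p = 0.630356, fail to reject H0 at alpha = 0.1.
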